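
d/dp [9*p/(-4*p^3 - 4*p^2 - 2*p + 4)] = 9*(2*p^3 + p^2 + 1)/(4*p^6 + 8*p^5 + 8*p^4 - 4*p^3 - 7*p^2 - 4*p + 4)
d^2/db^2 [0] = 0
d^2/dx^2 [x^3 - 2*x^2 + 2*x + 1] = 6*x - 4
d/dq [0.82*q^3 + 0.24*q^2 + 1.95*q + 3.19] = 2.46*q^2 + 0.48*q + 1.95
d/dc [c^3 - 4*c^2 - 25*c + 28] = 3*c^2 - 8*c - 25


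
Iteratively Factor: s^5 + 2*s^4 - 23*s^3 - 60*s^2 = (s)*(s^4 + 2*s^3 - 23*s^2 - 60*s) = s*(s - 5)*(s^3 + 7*s^2 + 12*s) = s^2*(s - 5)*(s^2 + 7*s + 12) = s^2*(s - 5)*(s + 4)*(s + 3)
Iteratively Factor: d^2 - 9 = (d + 3)*(d - 3)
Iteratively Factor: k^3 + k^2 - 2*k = (k + 2)*(k^2 - k) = (k - 1)*(k + 2)*(k)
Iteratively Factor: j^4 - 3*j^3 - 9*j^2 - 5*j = (j - 5)*(j^3 + 2*j^2 + j) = j*(j - 5)*(j^2 + 2*j + 1) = j*(j - 5)*(j + 1)*(j + 1)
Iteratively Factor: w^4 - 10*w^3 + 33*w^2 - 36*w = (w)*(w^3 - 10*w^2 + 33*w - 36) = w*(w - 3)*(w^2 - 7*w + 12) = w*(w - 3)^2*(w - 4)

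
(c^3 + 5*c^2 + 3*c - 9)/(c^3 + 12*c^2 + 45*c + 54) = (c - 1)/(c + 6)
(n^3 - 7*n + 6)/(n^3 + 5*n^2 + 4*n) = (n^3 - 7*n + 6)/(n*(n^2 + 5*n + 4))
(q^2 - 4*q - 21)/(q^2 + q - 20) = (q^2 - 4*q - 21)/(q^2 + q - 20)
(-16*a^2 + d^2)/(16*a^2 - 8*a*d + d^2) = (-4*a - d)/(4*a - d)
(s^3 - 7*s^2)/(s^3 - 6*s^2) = (s - 7)/(s - 6)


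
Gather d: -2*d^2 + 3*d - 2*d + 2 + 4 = -2*d^2 + d + 6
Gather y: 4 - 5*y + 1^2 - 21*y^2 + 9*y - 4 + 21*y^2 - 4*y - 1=0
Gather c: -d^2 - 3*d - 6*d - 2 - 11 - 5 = -d^2 - 9*d - 18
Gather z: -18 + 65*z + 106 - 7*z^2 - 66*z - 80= -7*z^2 - z + 8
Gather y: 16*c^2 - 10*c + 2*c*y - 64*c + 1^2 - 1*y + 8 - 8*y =16*c^2 - 74*c + y*(2*c - 9) + 9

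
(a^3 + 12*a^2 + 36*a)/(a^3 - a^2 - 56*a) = (a^2 + 12*a + 36)/(a^2 - a - 56)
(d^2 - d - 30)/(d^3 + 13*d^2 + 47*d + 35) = (d - 6)/(d^2 + 8*d + 7)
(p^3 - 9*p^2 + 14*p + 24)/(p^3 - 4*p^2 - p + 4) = (p - 6)/(p - 1)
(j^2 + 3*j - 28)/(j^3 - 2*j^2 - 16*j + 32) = (j + 7)/(j^2 + 2*j - 8)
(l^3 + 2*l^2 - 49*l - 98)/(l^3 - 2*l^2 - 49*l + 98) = (l + 2)/(l - 2)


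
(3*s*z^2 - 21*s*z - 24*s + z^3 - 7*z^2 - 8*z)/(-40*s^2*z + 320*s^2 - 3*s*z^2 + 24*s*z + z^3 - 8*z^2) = (3*s*z + 3*s + z^2 + z)/(-40*s^2 - 3*s*z + z^2)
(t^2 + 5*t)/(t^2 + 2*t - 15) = t/(t - 3)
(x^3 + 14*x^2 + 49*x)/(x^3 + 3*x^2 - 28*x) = (x + 7)/(x - 4)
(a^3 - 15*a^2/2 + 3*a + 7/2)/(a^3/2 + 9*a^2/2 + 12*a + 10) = (2*a^3 - 15*a^2 + 6*a + 7)/(a^3 + 9*a^2 + 24*a + 20)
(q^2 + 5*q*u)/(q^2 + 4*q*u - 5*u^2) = q/(q - u)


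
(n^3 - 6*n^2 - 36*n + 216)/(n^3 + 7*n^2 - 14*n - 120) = (n^2 - 12*n + 36)/(n^2 + n - 20)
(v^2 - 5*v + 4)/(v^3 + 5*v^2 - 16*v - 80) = (v - 1)/(v^2 + 9*v + 20)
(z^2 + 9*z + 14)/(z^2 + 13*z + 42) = (z + 2)/(z + 6)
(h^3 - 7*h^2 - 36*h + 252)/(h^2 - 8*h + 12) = (h^2 - h - 42)/(h - 2)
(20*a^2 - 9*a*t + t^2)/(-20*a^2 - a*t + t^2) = (-4*a + t)/(4*a + t)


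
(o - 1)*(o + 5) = o^2 + 4*o - 5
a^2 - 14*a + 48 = (a - 8)*(a - 6)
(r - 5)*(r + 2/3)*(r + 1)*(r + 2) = r^4 - 4*r^3/3 - 43*r^2/3 - 56*r/3 - 20/3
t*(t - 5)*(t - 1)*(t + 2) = t^4 - 4*t^3 - 7*t^2 + 10*t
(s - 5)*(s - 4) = s^2 - 9*s + 20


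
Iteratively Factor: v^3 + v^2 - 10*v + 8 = (v - 1)*(v^2 + 2*v - 8) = (v - 1)*(v + 4)*(v - 2)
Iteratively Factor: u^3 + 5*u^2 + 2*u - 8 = (u + 2)*(u^2 + 3*u - 4) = (u - 1)*(u + 2)*(u + 4)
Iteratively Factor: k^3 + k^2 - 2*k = (k + 2)*(k^2 - k) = (k - 1)*(k + 2)*(k)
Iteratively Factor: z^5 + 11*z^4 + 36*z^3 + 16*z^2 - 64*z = (z + 4)*(z^4 + 7*z^3 + 8*z^2 - 16*z) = (z - 1)*(z + 4)*(z^3 + 8*z^2 + 16*z) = z*(z - 1)*(z + 4)*(z^2 + 8*z + 16) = z*(z - 1)*(z + 4)^2*(z + 4)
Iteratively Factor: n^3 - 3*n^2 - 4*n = (n - 4)*(n^2 + n) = n*(n - 4)*(n + 1)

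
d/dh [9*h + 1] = 9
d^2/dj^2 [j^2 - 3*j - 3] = 2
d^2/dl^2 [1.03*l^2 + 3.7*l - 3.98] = 2.06000000000000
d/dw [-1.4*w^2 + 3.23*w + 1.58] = 3.23 - 2.8*w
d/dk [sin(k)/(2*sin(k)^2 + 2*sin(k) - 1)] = (cos(2*k) - 2)*cos(k)/(2*sin(k) - cos(2*k))^2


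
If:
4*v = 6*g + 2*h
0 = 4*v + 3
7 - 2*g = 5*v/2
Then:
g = 71/16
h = -237/16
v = -3/4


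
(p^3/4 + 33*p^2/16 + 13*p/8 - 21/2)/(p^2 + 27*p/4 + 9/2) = (4*p^2 + 9*p - 28)/(4*(4*p + 3))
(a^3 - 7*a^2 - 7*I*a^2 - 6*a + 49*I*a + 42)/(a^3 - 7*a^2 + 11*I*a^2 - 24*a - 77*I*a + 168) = (a^2 - 7*I*a - 6)/(a^2 + 11*I*a - 24)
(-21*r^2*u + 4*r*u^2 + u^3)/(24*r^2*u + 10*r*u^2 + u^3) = (-21*r^2 + 4*r*u + u^2)/(24*r^2 + 10*r*u + u^2)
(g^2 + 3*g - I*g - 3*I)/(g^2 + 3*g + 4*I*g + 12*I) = (g - I)/(g + 4*I)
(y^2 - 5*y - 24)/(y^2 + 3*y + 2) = (y^2 - 5*y - 24)/(y^2 + 3*y + 2)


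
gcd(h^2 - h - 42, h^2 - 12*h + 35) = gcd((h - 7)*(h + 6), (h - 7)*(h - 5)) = h - 7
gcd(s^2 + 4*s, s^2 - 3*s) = s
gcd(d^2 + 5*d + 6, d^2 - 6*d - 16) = d + 2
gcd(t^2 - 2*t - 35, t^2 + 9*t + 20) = t + 5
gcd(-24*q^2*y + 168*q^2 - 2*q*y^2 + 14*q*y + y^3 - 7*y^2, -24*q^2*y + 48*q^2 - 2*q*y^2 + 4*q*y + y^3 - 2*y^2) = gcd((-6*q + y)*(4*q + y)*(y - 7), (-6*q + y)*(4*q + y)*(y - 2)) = -24*q^2 - 2*q*y + y^2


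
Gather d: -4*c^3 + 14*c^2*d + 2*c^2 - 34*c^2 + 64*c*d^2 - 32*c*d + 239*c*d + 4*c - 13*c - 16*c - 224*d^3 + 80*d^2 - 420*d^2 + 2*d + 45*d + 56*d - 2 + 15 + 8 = -4*c^3 - 32*c^2 - 25*c - 224*d^3 + d^2*(64*c - 340) + d*(14*c^2 + 207*c + 103) + 21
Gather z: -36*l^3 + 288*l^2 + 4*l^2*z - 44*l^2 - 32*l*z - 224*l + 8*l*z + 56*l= -36*l^3 + 244*l^2 - 168*l + z*(4*l^2 - 24*l)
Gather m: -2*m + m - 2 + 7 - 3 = 2 - m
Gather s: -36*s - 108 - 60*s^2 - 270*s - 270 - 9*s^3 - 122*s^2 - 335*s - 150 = -9*s^3 - 182*s^2 - 641*s - 528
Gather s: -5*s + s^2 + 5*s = s^2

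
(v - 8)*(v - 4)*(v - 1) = v^3 - 13*v^2 + 44*v - 32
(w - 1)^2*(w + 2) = w^3 - 3*w + 2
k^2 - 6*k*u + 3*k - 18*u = (k + 3)*(k - 6*u)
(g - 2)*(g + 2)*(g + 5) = g^3 + 5*g^2 - 4*g - 20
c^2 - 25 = (c - 5)*(c + 5)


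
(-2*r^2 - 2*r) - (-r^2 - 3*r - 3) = -r^2 + r + 3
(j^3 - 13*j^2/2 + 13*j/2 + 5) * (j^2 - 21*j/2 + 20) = j^5 - 17*j^4 + 379*j^3/4 - 773*j^2/4 + 155*j/2 + 100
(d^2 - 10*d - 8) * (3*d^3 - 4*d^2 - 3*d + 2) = 3*d^5 - 34*d^4 + 13*d^3 + 64*d^2 + 4*d - 16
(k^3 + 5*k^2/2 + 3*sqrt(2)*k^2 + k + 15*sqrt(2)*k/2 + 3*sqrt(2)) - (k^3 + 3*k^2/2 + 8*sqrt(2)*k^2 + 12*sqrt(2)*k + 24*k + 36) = -5*sqrt(2)*k^2 + k^2 - 23*k - 9*sqrt(2)*k/2 - 36 + 3*sqrt(2)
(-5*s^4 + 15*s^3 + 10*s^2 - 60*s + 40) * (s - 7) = -5*s^5 + 50*s^4 - 95*s^3 - 130*s^2 + 460*s - 280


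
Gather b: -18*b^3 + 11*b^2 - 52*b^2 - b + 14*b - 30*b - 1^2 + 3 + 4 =-18*b^3 - 41*b^2 - 17*b + 6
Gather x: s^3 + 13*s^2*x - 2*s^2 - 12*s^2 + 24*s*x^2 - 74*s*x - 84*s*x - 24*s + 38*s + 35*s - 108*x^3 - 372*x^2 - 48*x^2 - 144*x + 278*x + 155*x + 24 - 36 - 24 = s^3 - 14*s^2 + 49*s - 108*x^3 + x^2*(24*s - 420) + x*(13*s^2 - 158*s + 289) - 36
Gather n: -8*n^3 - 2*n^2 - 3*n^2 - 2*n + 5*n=-8*n^3 - 5*n^2 + 3*n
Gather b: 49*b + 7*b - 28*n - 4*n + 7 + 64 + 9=56*b - 32*n + 80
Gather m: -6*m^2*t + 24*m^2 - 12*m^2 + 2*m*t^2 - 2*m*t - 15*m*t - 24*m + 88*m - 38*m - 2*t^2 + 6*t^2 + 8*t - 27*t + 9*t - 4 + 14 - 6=m^2*(12 - 6*t) + m*(2*t^2 - 17*t + 26) + 4*t^2 - 10*t + 4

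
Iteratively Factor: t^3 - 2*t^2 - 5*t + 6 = (t - 1)*(t^2 - t - 6) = (t - 1)*(t + 2)*(t - 3)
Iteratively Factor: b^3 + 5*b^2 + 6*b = (b + 2)*(b^2 + 3*b) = (b + 2)*(b + 3)*(b)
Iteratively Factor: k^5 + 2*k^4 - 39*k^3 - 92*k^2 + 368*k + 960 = (k - 4)*(k^4 + 6*k^3 - 15*k^2 - 152*k - 240) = (k - 4)*(k + 3)*(k^3 + 3*k^2 - 24*k - 80) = (k - 4)*(k + 3)*(k + 4)*(k^2 - k - 20) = (k - 5)*(k - 4)*(k + 3)*(k + 4)*(k + 4)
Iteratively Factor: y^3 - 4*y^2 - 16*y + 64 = (y + 4)*(y^2 - 8*y + 16) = (y - 4)*(y + 4)*(y - 4)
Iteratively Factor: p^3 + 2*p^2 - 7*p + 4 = (p - 1)*(p^2 + 3*p - 4) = (p - 1)^2*(p + 4)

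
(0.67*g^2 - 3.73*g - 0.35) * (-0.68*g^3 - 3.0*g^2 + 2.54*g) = -0.4556*g^5 + 0.5264*g^4 + 13.1298*g^3 - 8.4242*g^2 - 0.889*g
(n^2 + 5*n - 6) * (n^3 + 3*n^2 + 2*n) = n^5 + 8*n^4 + 11*n^3 - 8*n^2 - 12*n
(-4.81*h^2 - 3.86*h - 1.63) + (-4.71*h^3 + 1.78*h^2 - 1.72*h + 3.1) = -4.71*h^3 - 3.03*h^2 - 5.58*h + 1.47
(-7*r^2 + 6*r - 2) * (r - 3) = -7*r^3 + 27*r^2 - 20*r + 6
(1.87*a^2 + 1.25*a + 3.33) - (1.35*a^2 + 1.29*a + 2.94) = 0.52*a^2 - 0.04*a + 0.39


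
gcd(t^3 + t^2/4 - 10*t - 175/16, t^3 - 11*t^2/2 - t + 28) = t - 7/2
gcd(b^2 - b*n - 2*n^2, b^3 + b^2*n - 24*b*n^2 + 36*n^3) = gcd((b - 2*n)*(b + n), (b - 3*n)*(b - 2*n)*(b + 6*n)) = b - 2*n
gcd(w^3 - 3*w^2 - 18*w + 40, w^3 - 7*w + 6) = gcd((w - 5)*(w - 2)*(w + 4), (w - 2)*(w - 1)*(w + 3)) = w - 2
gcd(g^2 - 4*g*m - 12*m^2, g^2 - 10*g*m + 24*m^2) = g - 6*m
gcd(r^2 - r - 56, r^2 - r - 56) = r^2 - r - 56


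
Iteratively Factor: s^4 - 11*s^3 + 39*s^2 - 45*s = (s - 3)*(s^3 - 8*s^2 + 15*s) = (s - 3)^2*(s^2 - 5*s) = s*(s - 3)^2*(s - 5)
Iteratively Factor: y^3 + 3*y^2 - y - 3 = (y + 1)*(y^2 + 2*y - 3) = (y + 1)*(y + 3)*(y - 1)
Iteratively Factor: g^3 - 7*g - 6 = (g + 2)*(g^2 - 2*g - 3) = (g + 1)*(g + 2)*(g - 3)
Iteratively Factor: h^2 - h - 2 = (h + 1)*(h - 2)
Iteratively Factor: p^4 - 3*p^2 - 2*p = (p + 1)*(p^3 - p^2 - 2*p) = p*(p + 1)*(p^2 - p - 2) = p*(p - 2)*(p + 1)*(p + 1)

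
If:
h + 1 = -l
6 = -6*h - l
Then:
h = -1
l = 0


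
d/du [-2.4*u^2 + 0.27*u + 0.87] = 0.27 - 4.8*u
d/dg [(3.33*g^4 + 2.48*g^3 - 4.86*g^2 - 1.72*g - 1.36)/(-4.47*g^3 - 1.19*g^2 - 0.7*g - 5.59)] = (-14.8851*g^6 - 7.9254*g^5 - 31.6684*g^4 - 93.3076*g^3 - 58.472*g^2 + 51.098*g + 8.6628)/(19.9809*g^6 + 10.6386*g^5 + 7.6741*g^4 + 51.6406*g^3 + 13.7942*g^2 + 7.826*g + 31.2481)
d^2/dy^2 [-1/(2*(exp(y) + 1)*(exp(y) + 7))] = 2*(-exp(3*y) - 6*exp(2*y) - 9*exp(y) + 14)*exp(y)/(exp(6*y) + 24*exp(5*y) + 213*exp(4*y) + 848*exp(3*y) + 1491*exp(2*y) + 1176*exp(y) + 343)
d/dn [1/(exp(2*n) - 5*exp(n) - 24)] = (5 - 2*exp(n))*exp(n)/(-exp(2*n) + 5*exp(n) + 24)^2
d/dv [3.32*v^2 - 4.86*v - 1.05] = 6.64*v - 4.86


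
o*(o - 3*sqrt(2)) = o^2 - 3*sqrt(2)*o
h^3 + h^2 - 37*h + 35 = (h - 5)*(h - 1)*(h + 7)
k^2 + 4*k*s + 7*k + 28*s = (k + 7)*(k + 4*s)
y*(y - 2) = y^2 - 2*y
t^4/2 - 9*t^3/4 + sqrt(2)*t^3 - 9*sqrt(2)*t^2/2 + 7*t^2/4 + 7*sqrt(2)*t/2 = t*(t/2 + sqrt(2))*(t - 7/2)*(t - 1)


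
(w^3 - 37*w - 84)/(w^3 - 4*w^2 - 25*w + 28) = (w + 3)/(w - 1)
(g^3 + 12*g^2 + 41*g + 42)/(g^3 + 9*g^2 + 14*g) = (g + 3)/g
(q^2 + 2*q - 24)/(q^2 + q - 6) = (q^2 + 2*q - 24)/(q^2 + q - 6)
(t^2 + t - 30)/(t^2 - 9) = (t^2 + t - 30)/(t^2 - 9)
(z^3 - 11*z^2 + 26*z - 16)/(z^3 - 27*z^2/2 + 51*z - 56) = 2*(z - 1)/(2*z - 7)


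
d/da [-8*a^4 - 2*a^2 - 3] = -32*a^3 - 4*a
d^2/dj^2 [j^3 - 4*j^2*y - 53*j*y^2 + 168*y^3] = 6*j - 8*y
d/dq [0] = 0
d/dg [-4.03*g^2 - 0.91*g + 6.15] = -8.06*g - 0.91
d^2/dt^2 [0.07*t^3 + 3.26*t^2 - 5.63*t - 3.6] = 0.42*t + 6.52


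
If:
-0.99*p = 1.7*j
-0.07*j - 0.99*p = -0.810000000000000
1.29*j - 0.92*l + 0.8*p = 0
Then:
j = -0.50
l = 0.05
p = 0.85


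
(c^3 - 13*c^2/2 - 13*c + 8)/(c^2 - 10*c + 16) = (c^2 + 3*c/2 - 1)/(c - 2)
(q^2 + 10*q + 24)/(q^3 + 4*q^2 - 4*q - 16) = (q + 6)/(q^2 - 4)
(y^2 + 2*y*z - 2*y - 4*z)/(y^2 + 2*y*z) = (y - 2)/y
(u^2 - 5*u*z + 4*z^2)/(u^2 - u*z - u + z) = (u - 4*z)/(u - 1)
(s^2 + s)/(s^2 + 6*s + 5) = s/(s + 5)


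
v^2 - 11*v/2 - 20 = (v - 8)*(v + 5/2)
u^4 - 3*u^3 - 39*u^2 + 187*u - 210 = (u - 5)*(u - 3)*(u - 2)*(u + 7)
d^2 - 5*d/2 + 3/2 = (d - 3/2)*(d - 1)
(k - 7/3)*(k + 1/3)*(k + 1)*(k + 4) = k^4 + 3*k^3 - 61*k^2/9 - 107*k/9 - 28/9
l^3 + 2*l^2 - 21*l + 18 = (l - 3)*(l - 1)*(l + 6)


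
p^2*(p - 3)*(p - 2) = p^4 - 5*p^3 + 6*p^2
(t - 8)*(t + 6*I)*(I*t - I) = I*t^3 - 6*t^2 - 9*I*t^2 + 54*t + 8*I*t - 48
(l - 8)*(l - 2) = l^2 - 10*l + 16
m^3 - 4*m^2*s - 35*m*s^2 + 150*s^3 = (m - 5*s)^2*(m + 6*s)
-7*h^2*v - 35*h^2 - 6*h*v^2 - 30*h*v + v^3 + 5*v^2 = (-7*h + v)*(h + v)*(v + 5)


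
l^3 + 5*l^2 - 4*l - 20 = (l - 2)*(l + 2)*(l + 5)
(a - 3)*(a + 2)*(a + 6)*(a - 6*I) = a^4 + 5*a^3 - 6*I*a^3 - 12*a^2 - 30*I*a^2 - 36*a + 72*I*a + 216*I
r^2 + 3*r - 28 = (r - 4)*(r + 7)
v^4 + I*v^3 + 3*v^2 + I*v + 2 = (v - I)^2*(v + I)*(v + 2*I)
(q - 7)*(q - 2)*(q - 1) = q^3 - 10*q^2 + 23*q - 14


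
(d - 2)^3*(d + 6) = d^4 - 24*d^2 + 64*d - 48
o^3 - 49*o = o*(o - 7)*(o + 7)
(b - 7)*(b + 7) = b^2 - 49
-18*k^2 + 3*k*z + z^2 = (-3*k + z)*(6*k + z)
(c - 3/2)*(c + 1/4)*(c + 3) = c^3 + 7*c^2/4 - 33*c/8 - 9/8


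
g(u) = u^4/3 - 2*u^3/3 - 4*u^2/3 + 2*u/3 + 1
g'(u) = 4*u^3/3 - 2*u^2 - 8*u/3 + 2/3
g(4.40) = 46.27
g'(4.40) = 63.79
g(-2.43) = 12.70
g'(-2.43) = -23.80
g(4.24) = 36.77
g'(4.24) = 55.04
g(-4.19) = 126.58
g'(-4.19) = -121.35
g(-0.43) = 0.53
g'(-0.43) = 1.34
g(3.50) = 8.44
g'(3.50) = 24.00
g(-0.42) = 0.54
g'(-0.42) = 1.34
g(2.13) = -3.21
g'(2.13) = -1.20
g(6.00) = 245.00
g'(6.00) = 200.67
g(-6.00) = 525.00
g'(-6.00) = -343.33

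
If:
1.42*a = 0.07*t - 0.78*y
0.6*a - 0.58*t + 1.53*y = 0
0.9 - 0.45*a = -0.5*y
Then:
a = 0.57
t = -2.81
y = -1.29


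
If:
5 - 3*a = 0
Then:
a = 5/3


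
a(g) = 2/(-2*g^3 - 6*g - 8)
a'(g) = 2*(6*g^2 + 6)/(-2*g^3 - 6*g - 8)^2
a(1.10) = -0.12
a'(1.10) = 0.09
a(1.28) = -0.10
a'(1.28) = 0.08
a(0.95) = -0.13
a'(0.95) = 0.10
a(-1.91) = 0.11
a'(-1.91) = 0.18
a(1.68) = -0.07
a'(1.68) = 0.06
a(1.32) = -0.10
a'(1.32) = 0.08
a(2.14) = -0.05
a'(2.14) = 0.04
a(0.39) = -0.19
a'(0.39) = 0.13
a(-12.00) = 0.00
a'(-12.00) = 0.00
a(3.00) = -0.02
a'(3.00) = 0.02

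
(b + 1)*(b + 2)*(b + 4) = b^3 + 7*b^2 + 14*b + 8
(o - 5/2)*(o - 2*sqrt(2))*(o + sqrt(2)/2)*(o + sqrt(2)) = o^4 - 5*o^3/2 - sqrt(2)*o^3/2 - 5*o^2 + 5*sqrt(2)*o^2/4 - 2*sqrt(2)*o + 25*o/2 + 5*sqrt(2)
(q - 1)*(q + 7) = q^2 + 6*q - 7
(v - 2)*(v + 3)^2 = v^3 + 4*v^2 - 3*v - 18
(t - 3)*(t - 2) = t^2 - 5*t + 6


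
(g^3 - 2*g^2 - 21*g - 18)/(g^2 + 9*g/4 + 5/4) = 4*(g^2 - 3*g - 18)/(4*g + 5)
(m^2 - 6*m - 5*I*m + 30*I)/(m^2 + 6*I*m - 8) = (m^2 - 6*m - 5*I*m + 30*I)/(m^2 + 6*I*m - 8)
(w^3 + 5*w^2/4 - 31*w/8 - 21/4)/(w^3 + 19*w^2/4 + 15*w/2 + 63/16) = 2*(w - 2)/(2*w + 3)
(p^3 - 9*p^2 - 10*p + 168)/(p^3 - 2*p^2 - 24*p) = (p - 7)/p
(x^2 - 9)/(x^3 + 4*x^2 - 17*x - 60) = (x - 3)/(x^2 + x - 20)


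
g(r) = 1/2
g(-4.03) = 0.50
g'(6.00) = 0.00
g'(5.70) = 0.00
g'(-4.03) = 0.00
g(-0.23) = 0.50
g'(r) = 0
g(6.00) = 0.50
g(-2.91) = 0.50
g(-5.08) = 0.50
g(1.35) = 0.50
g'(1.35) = 0.00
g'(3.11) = 0.00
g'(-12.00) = 0.00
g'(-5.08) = 0.00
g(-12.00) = 0.50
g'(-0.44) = 0.00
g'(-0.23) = 0.00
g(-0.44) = 0.50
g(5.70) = 0.50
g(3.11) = 0.50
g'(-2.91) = 0.00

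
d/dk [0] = 0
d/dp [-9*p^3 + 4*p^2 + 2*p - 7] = -27*p^2 + 8*p + 2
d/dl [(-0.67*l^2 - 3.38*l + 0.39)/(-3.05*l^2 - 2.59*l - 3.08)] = (-8.5737*l^2 + 6.5062*l + 11.4205)/(9.3025*l^4 + 15.799*l^3 + 25.4961*l^2 + 15.9544*l + 9.4864)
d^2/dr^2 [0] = 0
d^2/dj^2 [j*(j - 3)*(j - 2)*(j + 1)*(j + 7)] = 20*j^3 + 36*j^2 - 162*j + 26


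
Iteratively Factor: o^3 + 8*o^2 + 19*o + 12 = (o + 4)*(o^2 + 4*o + 3) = (o + 3)*(o + 4)*(o + 1)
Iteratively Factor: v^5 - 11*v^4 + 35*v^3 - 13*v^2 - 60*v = (v - 5)*(v^4 - 6*v^3 + 5*v^2 + 12*v) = (v - 5)*(v - 4)*(v^3 - 2*v^2 - 3*v) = (v - 5)*(v - 4)*(v - 3)*(v^2 + v) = (v - 5)*(v - 4)*(v - 3)*(v + 1)*(v)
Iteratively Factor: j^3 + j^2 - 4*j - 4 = (j + 2)*(j^2 - j - 2) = (j - 2)*(j + 2)*(j + 1)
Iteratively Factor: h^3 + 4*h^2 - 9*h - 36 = (h + 4)*(h^2 - 9) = (h + 3)*(h + 4)*(h - 3)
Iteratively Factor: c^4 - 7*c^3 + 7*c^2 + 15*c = (c)*(c^3 - 7*c^2 + 7*c + 15) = c*(c + 1)*(c^2 - 8*c + 15) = c*(c - 3)*(c + 1)*(c - 5)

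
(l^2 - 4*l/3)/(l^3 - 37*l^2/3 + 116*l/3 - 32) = l/(l^2 - 11*l + 24)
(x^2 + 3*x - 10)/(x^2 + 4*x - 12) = (x + 5)/(x + 6)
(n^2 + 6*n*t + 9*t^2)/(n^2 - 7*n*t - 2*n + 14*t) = (n^2 + 6*n*t + 9*t^2)/(n^2 - 7*n*t - 2*n + 14*t)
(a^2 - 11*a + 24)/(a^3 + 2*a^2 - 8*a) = (a^2 - 11*a + 24)/(a*(a^2 + 2*a - 8))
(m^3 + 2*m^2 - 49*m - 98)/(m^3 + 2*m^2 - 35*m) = (m^2 - 5*m - 14)/(m*(m - 5))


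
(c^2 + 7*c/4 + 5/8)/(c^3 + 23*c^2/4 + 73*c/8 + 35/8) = (2*c + 1)/(2*c^2 + 9*c + 7)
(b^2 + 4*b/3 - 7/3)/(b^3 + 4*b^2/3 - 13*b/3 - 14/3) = (b - 1)/(b^2 - b - 2)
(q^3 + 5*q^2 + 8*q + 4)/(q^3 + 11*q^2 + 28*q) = (q^3 + 5*q^2 + 8*q + 4)/(q*(q^2 + 11*q + 28))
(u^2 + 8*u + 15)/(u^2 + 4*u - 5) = (u + 3)/(u - 1)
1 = 1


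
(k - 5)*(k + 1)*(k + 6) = k^3 + 2*k^2 - 29*k - 30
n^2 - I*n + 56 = (n - 8*I)*(n + 7*I)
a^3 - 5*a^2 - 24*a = a*(a - 8)*(a + 3)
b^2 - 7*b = b*(b - 7)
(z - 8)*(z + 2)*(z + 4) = z^3 - 2*z^2 - 40*z - 64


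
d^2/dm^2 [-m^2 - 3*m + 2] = -2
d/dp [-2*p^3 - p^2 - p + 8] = -6*p^2 - 2*p - 1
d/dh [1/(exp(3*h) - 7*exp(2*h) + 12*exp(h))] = (-3*exp(2*h) + 14*exp(h) - 12)*exp(-h)/(exp(2*h) - 7*exp(h) + 12)^2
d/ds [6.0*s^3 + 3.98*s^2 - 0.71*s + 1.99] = 18.0*s^2 + 7.96*s - 0.71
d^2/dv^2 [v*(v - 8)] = 2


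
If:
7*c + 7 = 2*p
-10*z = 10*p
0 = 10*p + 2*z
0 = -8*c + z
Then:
No Solution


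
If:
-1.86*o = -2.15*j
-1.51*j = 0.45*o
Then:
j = 0.00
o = 0.00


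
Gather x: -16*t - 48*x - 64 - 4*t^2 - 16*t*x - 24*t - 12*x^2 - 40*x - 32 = -4*t^2 - 40*t - 12*x^2 + x*(-16*t - 88) - 96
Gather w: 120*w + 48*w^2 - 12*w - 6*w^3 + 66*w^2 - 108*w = -6*w^3 + 114*w^2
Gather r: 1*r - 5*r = -4*r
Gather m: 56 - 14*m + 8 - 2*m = 64 - 16*m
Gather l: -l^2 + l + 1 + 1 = -l^2 + l + 2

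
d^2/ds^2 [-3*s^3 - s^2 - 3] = -18*s - 2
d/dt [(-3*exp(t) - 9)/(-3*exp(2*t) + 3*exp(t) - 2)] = (-9*exp(2*t) - 54*exp(t) + 33)*exp(t)/(9*exp(4*t) - 18*exp(3*t) + 21*exp(2*t) - 12*exp(t) + 4)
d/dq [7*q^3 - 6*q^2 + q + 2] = 21*q^2 - 12*q + 1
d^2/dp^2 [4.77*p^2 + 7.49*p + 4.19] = 9.54000000000000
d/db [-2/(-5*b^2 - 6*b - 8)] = 4*(-5*b - 3)/(5*b^2 + 6*b + 8)^2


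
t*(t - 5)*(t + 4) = t^3 - t^2 - 20*t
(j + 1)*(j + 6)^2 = j^3 + 13*j^2 + 48*j + 36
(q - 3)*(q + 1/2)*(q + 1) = q^3 - 3*q^2/2 - 4*q - 3/2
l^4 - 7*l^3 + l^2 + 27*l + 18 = (l - 6)*(l - 3)*(l + 1)^2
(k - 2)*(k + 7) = k^2 + 5*k - 14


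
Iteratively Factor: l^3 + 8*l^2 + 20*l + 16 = (l + 2)*(l^2 + 6*l + 8) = (l + 2)^2*(l + 4)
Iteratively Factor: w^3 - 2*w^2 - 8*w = (w - 4)*(w^2 + 2*w) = (w - 4)*(w + 2)*(w)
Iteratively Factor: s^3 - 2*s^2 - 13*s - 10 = (s + 2)*(s^2 - 4*s - 5) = (s + 1)*(s + 2)*(s - 5)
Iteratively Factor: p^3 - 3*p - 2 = (p + 1)*(p^2 - p - 2) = (p + 1)^2*(p - 2)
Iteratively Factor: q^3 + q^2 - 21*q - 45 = (q + 3)*(q^2 - 2*q - 15) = (q - 5)*(q + 3)*(q + 3)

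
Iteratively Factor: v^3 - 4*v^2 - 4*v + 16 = (v - 2)*(v^2 - 2*v - 8) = (v - 4)*(v - 2)*(v + 2)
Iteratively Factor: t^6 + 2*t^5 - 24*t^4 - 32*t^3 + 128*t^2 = (t - 4)*(t^5 + 6*t^4 - 32*t^2) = t*(t - 4)*(t^4 + 6*t^3 - 32*t) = t*(t - 4)*(t + 4)*(t^3 + 2*t^2 - 8*t) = t*(t - 4)*(t + 4)^2*(t^2 - 2*t) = t^2*(t - 4)*(t + 4)^2*(t - 2)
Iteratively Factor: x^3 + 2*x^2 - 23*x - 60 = (x - 5)*(x^2 + 7*x + 12) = (x - 5)*(x + 3)*(x + 4)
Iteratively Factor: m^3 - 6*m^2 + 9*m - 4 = (m - 1)*(m^2 - 5*m + 4) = (m - 4)*(m - 1)*(m - 1)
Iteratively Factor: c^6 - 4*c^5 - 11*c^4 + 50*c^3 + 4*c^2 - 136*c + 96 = (c + 3)*(c^5 - 7*c^4 + 10*c^3 + 20*c^2 - 56*c + 32) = (c - 4)*(c + 3)*(c^4 - 3*c^3 - 2*c^2 + 12*c - 8) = (c - 4)*(c - 2)*(c + 3)*(c^3 - c^2 - 4*c + 4) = (c - 4)*(c - 2)*(c - 1)*(c + 3)*(c^2 - 4) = (c - 4)*(c - 2)*(c - 1)*(c + 2)*(c + 3)*(c - 2)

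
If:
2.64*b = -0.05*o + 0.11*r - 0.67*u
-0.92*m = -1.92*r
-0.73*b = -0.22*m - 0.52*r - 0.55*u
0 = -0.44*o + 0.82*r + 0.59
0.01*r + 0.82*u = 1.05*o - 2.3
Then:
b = 0.08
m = 0.60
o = 1.88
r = 0.29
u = -0.41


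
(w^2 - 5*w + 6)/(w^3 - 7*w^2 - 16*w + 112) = (w^2 - 5*w + 6)/(w^3 - 7*w^2 - 16*w + 112)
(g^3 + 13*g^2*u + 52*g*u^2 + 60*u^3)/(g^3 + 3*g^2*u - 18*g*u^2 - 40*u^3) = (-g - 6*u)/(-g + 4*u)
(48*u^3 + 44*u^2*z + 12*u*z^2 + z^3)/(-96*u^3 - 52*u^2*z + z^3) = (4*u + z)/(-8*u + z)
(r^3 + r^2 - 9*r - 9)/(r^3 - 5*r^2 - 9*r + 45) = (r + 1)/(r - 5)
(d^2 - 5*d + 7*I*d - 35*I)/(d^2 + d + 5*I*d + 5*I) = (d^2 + d*(-5 + 7*I) - 35*I)/(d^2 + d*(1 + 5*I) + 5*I)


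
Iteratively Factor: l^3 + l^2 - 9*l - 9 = (l + 1)*(l^2 - 9) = (l + 1)*(l + 3)*(l - 3)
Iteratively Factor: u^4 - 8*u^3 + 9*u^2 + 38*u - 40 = (u + 2)*(u^3 - 10*u^2 + 29*u - 20) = (u - 4)*(u + 2)*(u^2 - 6*u + 5) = (u - 5)*(u - 4)*(u + 2)*(u - 1)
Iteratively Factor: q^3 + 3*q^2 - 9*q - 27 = (q + 3)*(q^2 - 9) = (q + 3)^2*(q - 3)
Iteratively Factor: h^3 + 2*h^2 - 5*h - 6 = (h + 3)*(h^2 - h - 2) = (h + 1)*(h + 3)*(h - 2)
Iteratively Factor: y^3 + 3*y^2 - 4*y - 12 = (y - 2)*(y^2 + 5*y + 6) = (y - 2)*(y + 3)*(y + 2)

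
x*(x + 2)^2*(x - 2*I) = x^4 + 4*x^3 - 2*I*x^3 + 4*x^2 - 8*I*x^2 - 8*I*x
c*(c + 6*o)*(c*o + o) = c^3*o + 6*c^2*o^2 + c^2*o + 6*c*o^2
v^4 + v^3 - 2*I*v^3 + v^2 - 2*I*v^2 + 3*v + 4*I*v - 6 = (v - 1)*(v + 2)*(v - 3*I)*(v + I)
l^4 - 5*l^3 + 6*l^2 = l^2*(l - 3)*(l - 2)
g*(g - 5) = g^2 - 5*g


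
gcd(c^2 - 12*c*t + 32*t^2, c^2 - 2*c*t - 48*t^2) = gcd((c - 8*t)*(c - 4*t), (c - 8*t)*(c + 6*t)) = -c + 8*t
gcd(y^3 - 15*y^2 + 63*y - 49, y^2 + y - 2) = y - 1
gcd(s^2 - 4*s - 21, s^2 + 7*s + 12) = s + 3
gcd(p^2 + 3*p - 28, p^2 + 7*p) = p + 7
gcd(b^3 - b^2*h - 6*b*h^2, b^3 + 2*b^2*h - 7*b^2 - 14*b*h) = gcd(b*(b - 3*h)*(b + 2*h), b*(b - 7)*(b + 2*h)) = b^2 + 2*b*h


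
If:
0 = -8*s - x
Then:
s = -x/8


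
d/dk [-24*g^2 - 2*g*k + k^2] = -2*g + 2*k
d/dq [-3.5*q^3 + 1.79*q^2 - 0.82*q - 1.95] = -10.5*q^2 + 3.58*q - 0.82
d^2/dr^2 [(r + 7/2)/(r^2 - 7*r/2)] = 2*(-12*r^2*(2*r - 7) + (2*r + 7)*(4*r - 7)^2)/(r^3*(2*r - 7)^3)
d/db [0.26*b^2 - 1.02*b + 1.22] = 0.52*b - 1.02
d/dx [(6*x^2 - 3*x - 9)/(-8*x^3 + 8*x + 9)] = 3*((4*x - 1)*(-8*x^3 + 8*x + 9) - 8*(3*x^2 - 1)*(-2*x^2 + x + 3))/(-8*x^3 + 8*x + 9)^2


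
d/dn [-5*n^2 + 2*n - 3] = 2 - 10*n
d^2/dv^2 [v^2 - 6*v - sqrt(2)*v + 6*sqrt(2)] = 2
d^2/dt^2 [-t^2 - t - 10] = -2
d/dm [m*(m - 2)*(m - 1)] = 3*m^2 - 6*m + 2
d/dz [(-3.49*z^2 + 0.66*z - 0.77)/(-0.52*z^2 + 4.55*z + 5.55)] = (-15.5363*z^2 - 39.5398*z + 7.1665)/(0.2704*z^4 - 4.732*z^3 + 14.9305*z^2 + 50.505*z + 30.8025)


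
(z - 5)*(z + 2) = z^2 - 3*z - 10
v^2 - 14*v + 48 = (v - 8)*(v - 6)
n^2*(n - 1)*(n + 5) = n^4 + 4*n^3 - 5*n^2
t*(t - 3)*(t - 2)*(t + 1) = t^4 - 4*t^3 + t^2 + 6*t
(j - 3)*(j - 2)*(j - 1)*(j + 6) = j^4 - 25*j^2 + 60*j - 36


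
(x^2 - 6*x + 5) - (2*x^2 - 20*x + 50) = -x^2 + 14*x - 45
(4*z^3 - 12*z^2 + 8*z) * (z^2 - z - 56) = 4*z^5 - 16*z^4 - 204*z^3 + 664*z^2 - 448*z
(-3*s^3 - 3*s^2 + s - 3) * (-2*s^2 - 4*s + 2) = 6*s^5 + 18*s^4 + 4*s^3 - 4*s^2 + 14*s - 6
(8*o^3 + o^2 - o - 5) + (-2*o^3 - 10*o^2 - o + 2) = 6*o^3 - 9*o^2 - 2*o - 3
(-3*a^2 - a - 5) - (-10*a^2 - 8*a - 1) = 7*a^2 + 7*a - 4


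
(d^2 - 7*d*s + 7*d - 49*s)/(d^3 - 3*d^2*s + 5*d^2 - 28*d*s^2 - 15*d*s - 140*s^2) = (d + 7)/(d^2 + 4*d*s + 5*d + 20*s)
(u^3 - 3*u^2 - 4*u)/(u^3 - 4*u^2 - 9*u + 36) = u*(u + 1)/(u^2 - 9)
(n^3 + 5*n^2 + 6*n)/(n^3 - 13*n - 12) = n*(n + 2)/(n^2 - 3*n - 4)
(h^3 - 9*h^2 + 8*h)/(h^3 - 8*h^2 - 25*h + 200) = h*(h - 1)/(h^2 - 25)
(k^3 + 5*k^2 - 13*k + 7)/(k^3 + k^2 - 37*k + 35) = (k - 1)/(k - 5)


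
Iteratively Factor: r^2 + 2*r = (r + 2)*(r)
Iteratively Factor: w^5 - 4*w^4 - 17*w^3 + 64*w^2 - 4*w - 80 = (w - 2)*(w^4 - 2*w^3 - 21*w^2 + 22*w + 40) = (w - 2)*(w + 1)*(w^3 - 3*w^2 - 18*w + 40) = (w - 2)^2*(w + 1)*(w^2 - w - 20) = (w - 2)^2*(w + 1)*(w + 4)*(w - 5)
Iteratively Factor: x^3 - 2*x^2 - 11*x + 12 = (x + 3)*(x^2 - 5*x + 4) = (x - 1)*(x + 3)*(x - 4)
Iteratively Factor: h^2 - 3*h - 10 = (h + 2)*(h - 5)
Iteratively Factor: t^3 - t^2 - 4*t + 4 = (t + 2)*(t^2 - 3*t + 2) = (t - 1)*(t + 2)*(t - 2)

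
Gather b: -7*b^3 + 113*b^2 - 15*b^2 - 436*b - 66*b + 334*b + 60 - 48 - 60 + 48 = -7*b^3 + 98*b^2 - 168*b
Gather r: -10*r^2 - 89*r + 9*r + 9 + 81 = -10*r^2 - 80*r + 90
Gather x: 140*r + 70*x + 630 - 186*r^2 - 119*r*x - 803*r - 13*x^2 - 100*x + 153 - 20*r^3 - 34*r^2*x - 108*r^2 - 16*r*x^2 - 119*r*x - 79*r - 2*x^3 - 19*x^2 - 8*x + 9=-20*r^3 - 294*r^2 - 742*r - 2*x^3 + x^2*(-16*r - 32) + x*(-34*r^2 - 238*r - 38) + 792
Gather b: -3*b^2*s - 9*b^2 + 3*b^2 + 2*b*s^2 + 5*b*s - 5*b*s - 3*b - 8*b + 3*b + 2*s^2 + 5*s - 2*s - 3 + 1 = b^2*(-3*s - 6) + b*(2*s^2 - 8) + 2*s^2 + 3*s - 2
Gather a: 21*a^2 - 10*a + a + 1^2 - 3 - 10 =21*a^2 - 9*a - 12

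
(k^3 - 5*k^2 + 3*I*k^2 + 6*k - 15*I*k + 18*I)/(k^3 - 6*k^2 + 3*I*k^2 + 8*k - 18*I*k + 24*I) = (k - 3)/(k - 4)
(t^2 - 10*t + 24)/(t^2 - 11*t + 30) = (t - 4)/(t - 5)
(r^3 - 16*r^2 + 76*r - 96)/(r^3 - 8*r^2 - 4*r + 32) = (r - 6)/(r + 2)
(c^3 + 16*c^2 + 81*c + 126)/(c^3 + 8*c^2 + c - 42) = (c + 6)/(c - 2)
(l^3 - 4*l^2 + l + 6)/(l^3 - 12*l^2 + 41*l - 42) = (l + 1)/(l - 7)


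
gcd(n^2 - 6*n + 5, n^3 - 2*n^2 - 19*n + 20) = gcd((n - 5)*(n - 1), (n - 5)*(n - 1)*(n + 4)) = n^2 - 6*n + 5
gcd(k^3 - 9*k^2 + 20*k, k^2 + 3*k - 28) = k - 4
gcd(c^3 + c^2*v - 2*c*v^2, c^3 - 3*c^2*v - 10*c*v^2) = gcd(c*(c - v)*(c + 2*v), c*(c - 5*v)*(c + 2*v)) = c^2 + 2*c*v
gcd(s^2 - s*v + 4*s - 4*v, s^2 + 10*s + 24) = s + 4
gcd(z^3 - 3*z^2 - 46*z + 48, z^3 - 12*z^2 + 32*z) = z - 8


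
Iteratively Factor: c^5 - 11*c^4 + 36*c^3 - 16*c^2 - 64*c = (c + 1)*(c^4 - 12*c^3 + 48*c^2 - 64*c) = (c - 4)*(c + 1)*(c^3 - 8*c^2 + 16*c) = (c - 4)^2*(c + 1)*(c^2 - 4*c) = (c - 4)^3*(c + 1)*(c)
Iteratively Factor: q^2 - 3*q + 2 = (q - 1)*(q - 2)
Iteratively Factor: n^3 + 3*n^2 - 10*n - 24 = (n + 2)*(n^2 + n - 12) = (n - 3)*(n + 2)*(n + 4)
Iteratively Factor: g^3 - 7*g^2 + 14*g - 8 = (g - 4)*(g^2 - 3*g + 2) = (g - 4)*(g - 2)*(g - 1)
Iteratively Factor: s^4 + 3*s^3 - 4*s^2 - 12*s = (s + 2)*(s^3 + s^2 - 6*s) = s*(s + 2)*(s^2 + s - 6) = s*(s + 2)*(s + 3)*(s - 2)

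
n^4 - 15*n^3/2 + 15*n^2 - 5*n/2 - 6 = (n - 4)*(n - 3)*(n - 1)*(n + 1/2)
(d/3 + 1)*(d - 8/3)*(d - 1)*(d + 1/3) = d^4/3 - d^3/9 - 77*d^2/27 + 47*d/27 + 8/9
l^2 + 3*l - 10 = (l - 2)*(l + 5)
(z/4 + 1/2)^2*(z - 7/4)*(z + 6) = z^4/16 + 33*z^3/64 + 21*z^2/32 - 25*z/16 - 21/8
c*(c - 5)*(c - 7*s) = c^3 - 7*c^2*s - 5*c^2 + 35*c*s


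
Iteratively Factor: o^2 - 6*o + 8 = (o - 2)*(o - 4)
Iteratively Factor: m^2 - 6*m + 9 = (m - 3)*(m - 3)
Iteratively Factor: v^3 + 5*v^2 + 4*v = (v)*(v^2 + 5*v + 4) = v*(v + 1)*(v + 4)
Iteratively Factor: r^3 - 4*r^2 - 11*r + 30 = (r - 2)*(r^2 - 2*r - 15) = (r - 5)*(r - 2)*(r + 3)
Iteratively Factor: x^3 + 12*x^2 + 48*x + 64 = (x + 4)*(x^2 + 8*x + 16) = (x + 4)^2*(x + 4)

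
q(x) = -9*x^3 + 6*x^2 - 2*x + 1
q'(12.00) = -3746.00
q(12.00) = -14711.00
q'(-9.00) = -2297.00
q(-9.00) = 7066.00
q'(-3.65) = -405.51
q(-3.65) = 525.88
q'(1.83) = -70.46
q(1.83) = -37.72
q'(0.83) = -10.64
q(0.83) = -1.67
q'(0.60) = -4.52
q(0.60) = 0.02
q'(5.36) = -713.38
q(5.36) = -1223.26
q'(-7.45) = -1589.97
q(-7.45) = 4070.36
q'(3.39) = -271.61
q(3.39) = -287.45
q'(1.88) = -74.87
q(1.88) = -41.36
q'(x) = -27*x^2 + 12*x - 2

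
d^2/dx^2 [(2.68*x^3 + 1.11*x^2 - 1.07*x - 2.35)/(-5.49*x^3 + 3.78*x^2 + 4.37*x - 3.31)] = (2.27373675443232e-13*x^7 - 178.142814*x^6 - 192.280662*x^5 + 1141.347942*x^4 - 548.724176*x^3 - 220.874298*x^2 - 119.159862*x + 155.192806)/(165.469149*x^9 - 341.788734*x^8 - 159.806763*x^7 + 789.403725*x^6 - 284.933673*x^5 - 551.142252*x^4 + 425.05291*x^3 + 65.390043*x^2 - 143.634471*x + 36.264691)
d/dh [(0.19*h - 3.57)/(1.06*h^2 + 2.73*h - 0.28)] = (-0.2014*h^2 + 7.5684*h + 9.6929)/(1.1236*h^4 + 5.7876*h^3 + 6.8593*h^2 - 1.5288*h + 0.0784)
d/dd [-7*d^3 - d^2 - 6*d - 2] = -21*d^2 - 2*d - 6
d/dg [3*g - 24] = 3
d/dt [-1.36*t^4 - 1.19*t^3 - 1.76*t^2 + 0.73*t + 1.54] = -5.44*t^3 - 3.57*t^2 - 3.52*t + 0.73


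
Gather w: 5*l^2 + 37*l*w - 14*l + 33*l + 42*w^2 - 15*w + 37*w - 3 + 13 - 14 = 5*l^2 + 19*l + 42*w^2 + w*(37*l + 22) - 4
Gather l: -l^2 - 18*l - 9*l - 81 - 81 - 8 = -l^2 - 27*l - 170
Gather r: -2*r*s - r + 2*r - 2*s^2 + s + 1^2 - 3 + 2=r*(1 - 2*s) - 2*s^2 + s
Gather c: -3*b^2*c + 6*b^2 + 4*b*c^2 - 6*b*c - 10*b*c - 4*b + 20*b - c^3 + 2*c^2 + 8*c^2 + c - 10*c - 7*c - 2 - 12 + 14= 6*b^2 + 16*b - c^3 + c^2*(4*b + 10) + c*(-3*b^2 - 16*b - 16)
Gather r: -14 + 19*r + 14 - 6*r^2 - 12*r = -6*r^2 + 7*r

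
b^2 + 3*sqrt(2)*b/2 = b*(b + 3*sqrt(2)/2)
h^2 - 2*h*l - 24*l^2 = (h - 6*l)*(h + 4*l)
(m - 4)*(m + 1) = m^2 - 3*m - 4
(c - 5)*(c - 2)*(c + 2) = c^3 - 5*c^2 - 4*c + 20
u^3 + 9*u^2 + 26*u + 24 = (u + 2)*(u + 3)*(u + 4)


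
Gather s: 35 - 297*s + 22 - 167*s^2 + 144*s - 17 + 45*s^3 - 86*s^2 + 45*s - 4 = 45*s^3 - 253*s^2 - 108*s + 36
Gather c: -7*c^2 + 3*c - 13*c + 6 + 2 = -7*c^2 - 10*c + 8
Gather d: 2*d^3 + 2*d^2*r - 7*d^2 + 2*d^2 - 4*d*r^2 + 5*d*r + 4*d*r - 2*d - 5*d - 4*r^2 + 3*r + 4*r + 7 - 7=2*d^3 + d^2*(2*r - 5) + d*(-4*r^2 + 9*r - 7) - 4*r^2 + 7*r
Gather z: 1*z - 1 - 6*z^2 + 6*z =-6*z^2 + 7*z - 1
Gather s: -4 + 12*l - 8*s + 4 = 12*l - 8*s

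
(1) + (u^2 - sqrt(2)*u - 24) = u^2 - sqrt(2)*u - 23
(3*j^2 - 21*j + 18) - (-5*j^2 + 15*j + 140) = 8*j^2 - 36*j - 122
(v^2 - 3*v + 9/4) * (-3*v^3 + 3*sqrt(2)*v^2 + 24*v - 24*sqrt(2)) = -3*v^5 + 3*sqrt(2)*v^4 + 9*v^4 - 9*sqrt(2)*v^3 + 69*v^3/4 - 72*v^2 - 69*sqrt(2)*v^2/4 + 54*v + 72*sqrt(2)*v - 54*sqrt(2)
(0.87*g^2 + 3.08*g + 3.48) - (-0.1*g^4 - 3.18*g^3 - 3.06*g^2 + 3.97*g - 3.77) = 0.1*g^4 + 3.18*g^3 + 3.93*g^2 - 0.89*g + 7.25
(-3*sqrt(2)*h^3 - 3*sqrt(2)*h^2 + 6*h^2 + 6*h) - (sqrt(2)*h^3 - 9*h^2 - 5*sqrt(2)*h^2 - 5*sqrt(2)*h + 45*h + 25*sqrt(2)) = -4*sqrt(2)*h^3 + 2*sqrt(2)*h^2 + 15*h^2 - 39*h + 5*sqrt(2)*h - 25*sqrt(2)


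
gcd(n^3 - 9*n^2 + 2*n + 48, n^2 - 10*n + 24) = 1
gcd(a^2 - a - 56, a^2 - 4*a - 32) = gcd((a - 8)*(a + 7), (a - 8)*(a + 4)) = a - 8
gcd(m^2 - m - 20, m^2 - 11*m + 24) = 1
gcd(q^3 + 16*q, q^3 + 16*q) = q^3 + 16*q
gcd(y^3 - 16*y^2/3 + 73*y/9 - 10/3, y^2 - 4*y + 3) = y - 3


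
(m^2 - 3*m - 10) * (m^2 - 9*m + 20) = m^4 - 12*m^3 + 37*m^2 + 30*m - 200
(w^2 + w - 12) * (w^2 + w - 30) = w^4 + 2*w^3 - 41*w^2 - 42*w + 360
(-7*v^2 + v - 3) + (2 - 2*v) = -7*v^2 - v - 1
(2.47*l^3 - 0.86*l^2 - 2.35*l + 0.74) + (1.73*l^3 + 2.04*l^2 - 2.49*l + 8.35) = 4.2*l^3 + 1.18*l^2 - 4.84*l + 9.09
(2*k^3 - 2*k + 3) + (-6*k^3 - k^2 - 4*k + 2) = -4*k^3 - k^2 - 6*k + 5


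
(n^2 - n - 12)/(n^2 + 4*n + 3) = (n - 4)/(n + 1)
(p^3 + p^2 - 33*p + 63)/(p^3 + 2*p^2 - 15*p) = (p^2 + 4*p - 21)/(p*(p + 5))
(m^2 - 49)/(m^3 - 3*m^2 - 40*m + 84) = (m + 7)/(m^2 + 4*m - 12)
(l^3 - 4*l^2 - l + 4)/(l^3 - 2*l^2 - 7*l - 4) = (l - 1)/(l + 1)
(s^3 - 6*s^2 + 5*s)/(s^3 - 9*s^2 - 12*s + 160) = s*(s - 1)/(s^2 - 4*s - 32)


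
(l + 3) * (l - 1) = l^2 + 2*l - 3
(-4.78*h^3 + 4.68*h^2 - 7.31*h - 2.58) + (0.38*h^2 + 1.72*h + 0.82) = -4.78*h^3 + 5.06*h^2 - 5.59*h - 1.76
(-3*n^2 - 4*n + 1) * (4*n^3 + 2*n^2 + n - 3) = -12*n^5 - 22*n^4 - 7*n^3 + 7*n^2 + 13*n - 3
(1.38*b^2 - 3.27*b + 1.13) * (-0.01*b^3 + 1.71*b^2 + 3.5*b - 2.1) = -0.0138*b^5 + 2.3925*b^4 - 0.773000000000001*b^3 - 12.4107*b^2 + 10.822*b - 2.373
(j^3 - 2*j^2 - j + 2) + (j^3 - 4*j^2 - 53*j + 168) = 2*j^3 - 6*j^2 - 54*j + 170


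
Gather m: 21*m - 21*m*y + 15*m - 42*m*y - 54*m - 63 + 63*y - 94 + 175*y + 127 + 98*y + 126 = m*(-63*y - 18) + 336*y + 96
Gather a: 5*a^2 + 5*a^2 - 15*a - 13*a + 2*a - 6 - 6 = 10*a^2 - 26*a - 12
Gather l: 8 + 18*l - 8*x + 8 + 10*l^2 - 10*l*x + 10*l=10*l^2 + l*(28 - 10*x) - 8*x + 16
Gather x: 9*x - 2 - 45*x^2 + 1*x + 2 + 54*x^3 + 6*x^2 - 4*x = 54*x^3 - 39*x^2 + 6*x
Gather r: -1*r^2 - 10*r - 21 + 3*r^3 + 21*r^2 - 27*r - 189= 3*r^3 + 20*r^2 - 37*r - 210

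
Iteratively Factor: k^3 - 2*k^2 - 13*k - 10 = (k + 2)*(k^2 - 4*k - 5) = (k + 1)*(k + 2)*(k - 5)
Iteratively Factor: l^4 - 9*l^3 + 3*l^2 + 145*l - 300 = (l - 5)*(l^3 - 4*l^2 - 17*l + 60) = (l - 5)*(l - 3)*(l^2 - l - 20) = (l - 5)*(l - 3)*(l + 4)*(l - 5)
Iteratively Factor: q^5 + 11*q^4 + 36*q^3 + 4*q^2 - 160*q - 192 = (q + 4)*(q^4 + 7*q^3 + 8*q^2 - 28*q - 48) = (q - 2)*(q + 4)*(q^3 + 9*q^2 + 26*q + 24) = (q - 2)*(q + 3)*(q + 4)*(q^2 + 6*q + 8) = (q - 2)*(q + 2)*(q + 3)*(q + 4)*(q + 4)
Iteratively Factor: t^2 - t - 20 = (t - 5)*(t + 4)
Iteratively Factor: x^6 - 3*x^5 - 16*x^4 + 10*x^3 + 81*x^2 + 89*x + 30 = (x + 2)*(x^5 - 5*x^4 - 6*x^3 + 22*x^2 + 37*x + 15) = (x - 3)*(x + 2)*(x^4 - 2*x^3 - 12*x^2 - 14*x - 5) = (x - 3)*(x + 1)*(x + 2)*(x^3 - 3*x^2 - 9*x - 5) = (x - 5)*(x - 3)*(x + 1)*(x + 2)*(x^2 + 2*x + 1) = (x - 5)*(x - 3)*(x + 1)^2*(x + 2)*(x + 1)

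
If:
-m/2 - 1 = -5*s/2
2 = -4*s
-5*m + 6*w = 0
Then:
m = -9/2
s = -1/2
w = -15/4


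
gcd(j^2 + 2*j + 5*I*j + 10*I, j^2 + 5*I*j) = j + 5*I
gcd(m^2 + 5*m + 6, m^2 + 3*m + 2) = m + 2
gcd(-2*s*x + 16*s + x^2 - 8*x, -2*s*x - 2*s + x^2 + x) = -2*s + x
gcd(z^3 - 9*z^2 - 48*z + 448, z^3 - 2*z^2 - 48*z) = z - 8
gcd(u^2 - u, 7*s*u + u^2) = u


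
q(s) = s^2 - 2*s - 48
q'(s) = 2*s - 2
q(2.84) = -45.61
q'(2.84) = 3.68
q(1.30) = -48.91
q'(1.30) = 0.60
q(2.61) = -46.41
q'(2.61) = 3.22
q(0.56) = -48.81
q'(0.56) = -0.88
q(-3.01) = -32.92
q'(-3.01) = -8.02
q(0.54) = -48.79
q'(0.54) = -0.92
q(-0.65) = -46.28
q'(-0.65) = -3.30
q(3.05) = -44.80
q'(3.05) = 4.10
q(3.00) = -45.00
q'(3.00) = 4.00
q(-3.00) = -33.00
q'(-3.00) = -8.00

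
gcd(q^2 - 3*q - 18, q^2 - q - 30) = q - 6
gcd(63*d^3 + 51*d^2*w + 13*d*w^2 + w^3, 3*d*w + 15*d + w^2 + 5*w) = 3*d + w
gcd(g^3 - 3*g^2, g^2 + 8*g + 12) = 1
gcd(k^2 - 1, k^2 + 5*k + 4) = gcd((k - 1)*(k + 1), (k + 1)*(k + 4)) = k + 1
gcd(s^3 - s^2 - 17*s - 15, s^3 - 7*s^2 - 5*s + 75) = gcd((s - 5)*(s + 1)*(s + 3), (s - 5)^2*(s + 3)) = s^2 - 2*s - 15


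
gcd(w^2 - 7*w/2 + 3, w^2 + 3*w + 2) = 1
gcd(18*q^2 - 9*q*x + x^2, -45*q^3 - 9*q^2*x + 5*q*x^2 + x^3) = -3*q + x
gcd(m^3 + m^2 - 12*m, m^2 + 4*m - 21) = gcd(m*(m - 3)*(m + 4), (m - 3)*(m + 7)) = m - 3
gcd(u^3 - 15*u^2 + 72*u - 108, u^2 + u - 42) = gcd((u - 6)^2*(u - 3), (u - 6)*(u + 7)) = u - 6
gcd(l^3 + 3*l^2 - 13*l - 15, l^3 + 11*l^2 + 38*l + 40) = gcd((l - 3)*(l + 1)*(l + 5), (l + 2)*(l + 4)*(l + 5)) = l + 5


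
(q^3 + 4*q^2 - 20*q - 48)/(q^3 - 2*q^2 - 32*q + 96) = (q + 2)/(q - 4)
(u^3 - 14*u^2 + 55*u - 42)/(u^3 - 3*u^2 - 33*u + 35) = (u - 6)/(u + 5)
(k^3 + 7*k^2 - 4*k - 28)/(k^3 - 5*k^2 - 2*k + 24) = (k^2 + 5*k - 14)/(k^2 - 7*k + 12)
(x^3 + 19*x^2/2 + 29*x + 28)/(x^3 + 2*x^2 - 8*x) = (x^2 + 11*x/2 + 7)/(x*(x - 2))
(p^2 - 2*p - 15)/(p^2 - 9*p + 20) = (p + 3)/(p - 4)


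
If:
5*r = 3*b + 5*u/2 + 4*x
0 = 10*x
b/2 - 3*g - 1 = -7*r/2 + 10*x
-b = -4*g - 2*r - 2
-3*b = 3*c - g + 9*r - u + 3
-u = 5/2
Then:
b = 23/11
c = -5189/1320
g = 9/440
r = 1/220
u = -5/2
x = 0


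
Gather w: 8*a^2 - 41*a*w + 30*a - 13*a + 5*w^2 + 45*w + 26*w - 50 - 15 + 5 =8*a^2 + 17*a + 5*w^2 + w*(71 - 41*a) - 60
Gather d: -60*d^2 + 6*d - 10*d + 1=-60*d^2 - 4*d + 1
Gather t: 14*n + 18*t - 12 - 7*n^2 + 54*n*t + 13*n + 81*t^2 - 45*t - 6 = -7*n^2 + 27*n + 81*t^2 + t*(54*n - 27) - 18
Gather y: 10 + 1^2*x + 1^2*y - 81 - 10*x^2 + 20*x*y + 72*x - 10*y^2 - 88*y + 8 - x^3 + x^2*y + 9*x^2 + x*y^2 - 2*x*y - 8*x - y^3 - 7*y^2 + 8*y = -x^3 - x^2 + 65*x - y^3 + y^2*(x - 17) + y*(x^2 + 18*x - 79) - 63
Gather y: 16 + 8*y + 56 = 8*y + 72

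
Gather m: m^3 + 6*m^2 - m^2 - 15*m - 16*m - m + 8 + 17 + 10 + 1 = m^3 + 5*m^2 - 32*m + 36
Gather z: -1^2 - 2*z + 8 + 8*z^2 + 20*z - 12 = 8*z^2 + 18*z - 5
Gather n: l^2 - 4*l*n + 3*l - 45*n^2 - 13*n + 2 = l^2 + 3*l - 45*n^2 + n*(-4*l - 13) + 2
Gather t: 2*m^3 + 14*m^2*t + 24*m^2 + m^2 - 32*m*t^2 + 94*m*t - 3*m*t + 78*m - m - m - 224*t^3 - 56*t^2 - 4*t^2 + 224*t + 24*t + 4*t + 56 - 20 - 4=2*m^3 + 25*m^2 + 76*m - 224*t^3 + t^2*(-32*m - 60) + t*(14*m^2 + 91*m + 252) + 32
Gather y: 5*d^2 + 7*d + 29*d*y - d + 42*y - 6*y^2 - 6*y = 5*d^2 + 6*d - 6*y^2 + y*(29*d + 36)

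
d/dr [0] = 0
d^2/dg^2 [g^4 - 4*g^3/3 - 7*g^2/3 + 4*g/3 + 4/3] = 12*g^2 - 8*g - 14/3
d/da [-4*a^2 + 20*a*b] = -8*a + 20*b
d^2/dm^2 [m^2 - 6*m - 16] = 2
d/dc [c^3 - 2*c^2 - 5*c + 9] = 3*c^2 - 4*c - 5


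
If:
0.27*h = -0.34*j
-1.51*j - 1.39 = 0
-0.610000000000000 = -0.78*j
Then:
No Solution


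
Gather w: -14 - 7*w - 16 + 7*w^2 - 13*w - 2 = 7*w^2 - 20*w - 32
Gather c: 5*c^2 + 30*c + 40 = 5*c^2 + 30*c + 40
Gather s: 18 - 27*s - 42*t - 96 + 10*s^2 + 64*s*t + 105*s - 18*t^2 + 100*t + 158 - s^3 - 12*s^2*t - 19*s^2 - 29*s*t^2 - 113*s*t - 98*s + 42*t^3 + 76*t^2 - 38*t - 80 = -s^3 + s^2*(-12*t - 9) + s*(-29*t^2 - 49*t - 20) + 42*t^3 + 58*t^2 + 20*t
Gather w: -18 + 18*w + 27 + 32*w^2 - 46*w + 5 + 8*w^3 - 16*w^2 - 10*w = 8*w^3 + 16*w^2 - 38*w + 14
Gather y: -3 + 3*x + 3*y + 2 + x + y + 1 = 4*x + 4*y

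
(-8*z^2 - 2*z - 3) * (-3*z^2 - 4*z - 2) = 24*z^4 + 38*z^3 + 33*z^2 + 16*z + 6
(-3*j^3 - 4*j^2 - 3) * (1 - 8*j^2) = 24*j^5 + 32*j^4 - 3*j^3 + 20*j^2 - 3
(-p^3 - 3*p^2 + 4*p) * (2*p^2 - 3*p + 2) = -2*p^5 - 3*p^4 + 15*p^3 - 18*p^2 + 8*p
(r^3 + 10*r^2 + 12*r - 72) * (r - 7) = r^4 + 3*r^3 - 58*r^2 - 156*r + 504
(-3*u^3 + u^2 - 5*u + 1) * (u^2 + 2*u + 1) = -3*u^5 - 5*u^4 - 6*u^3 - 8*u^2 - 3*u + 1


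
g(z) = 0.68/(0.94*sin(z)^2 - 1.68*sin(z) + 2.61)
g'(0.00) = 0.17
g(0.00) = 0.26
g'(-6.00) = 0.15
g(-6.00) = 0.31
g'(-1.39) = 0.02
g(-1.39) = 0.13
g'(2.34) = -0.04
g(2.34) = 0.36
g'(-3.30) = -0.17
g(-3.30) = 0.29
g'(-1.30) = 0.02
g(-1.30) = 0.13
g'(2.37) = -0.05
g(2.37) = 0.36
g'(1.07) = 0.00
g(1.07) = 0.37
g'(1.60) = 0.00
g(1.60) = 0.36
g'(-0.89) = 0.07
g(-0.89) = 0.15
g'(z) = 0.68*(-1.88*sin(z)*cos(z) + 1.68*cos(z))/(0.94*sin(z)^2 - 1.68*sin(z) + 2.61)^2 = (1.1424 - 1.2784*sin(z))*cos(z)/(0.94*sin(z)^2 - 1.68*sin(z) + 2.61)^2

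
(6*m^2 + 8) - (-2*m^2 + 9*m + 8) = 8*m^2 - 9*m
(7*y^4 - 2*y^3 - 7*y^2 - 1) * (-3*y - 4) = -21*y^5 - 22*y^4 + 29*y^3 + 28*y^2 + 3*y + 4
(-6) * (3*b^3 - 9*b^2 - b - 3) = -18*b^3 + 54*b^2 + 6*b + 18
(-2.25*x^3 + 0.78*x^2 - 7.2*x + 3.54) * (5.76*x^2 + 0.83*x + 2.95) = -12.96*x^5 + 2.6253*x^4 - 47.4621*x^3 + 16.7154*x^2 - 18.3018*x + 10.443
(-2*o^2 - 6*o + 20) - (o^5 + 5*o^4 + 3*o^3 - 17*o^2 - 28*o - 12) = -o^5 - 5*o^4 - 3*o^3 + 15*o^2 + 22*o + 32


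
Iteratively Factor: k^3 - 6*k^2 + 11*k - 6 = (k - 1)*(k^2 - 5*k + 6) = (k - 2)*(k - 1)*(k - 3)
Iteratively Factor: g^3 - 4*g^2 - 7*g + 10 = (g + 2)*(g^2 - 6*g + 5) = (g - 5)*(g + 2)*(g - 1)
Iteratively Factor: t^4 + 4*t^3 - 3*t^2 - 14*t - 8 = (t - 2)*(t^3 + 6*t^2 + 9*t + 4) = (t - 2)*(t + 1)*(t^2 + 5*t + 4) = (t - 2)*(t + 1)*(t + 4)*(t + 1)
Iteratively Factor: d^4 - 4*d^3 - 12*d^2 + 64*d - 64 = (d + 4)*(d^3 - 8*d^2 + 20*d - 16) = (d - 2)*(d + 4)*(d^2 - 6*d + 8) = (d - 2)^2*(d + 4)*(d - 4)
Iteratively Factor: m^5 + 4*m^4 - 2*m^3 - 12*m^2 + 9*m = (m + 3)*(m^4 + m^3 - 5*m^2 + 3*m) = (m - 1)*(m + 3)*(m^3 + 2*m^2 - 3*m) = m*(m - 1)*(m + 3)*(m^2 + 2*m - 3) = m*(m - 1)*(m + 3)^2*(m - 1)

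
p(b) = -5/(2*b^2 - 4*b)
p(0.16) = 8.49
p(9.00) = -0.04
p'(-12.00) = 0.00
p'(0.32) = -11.76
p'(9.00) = 0.01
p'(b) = -5*(4 - 4*b)/(2*b^2 - 4*b)^2 = 5*(b - 1)/(b^2*(b - 2)^2)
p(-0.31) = -3.49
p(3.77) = -0.37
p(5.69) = -0.12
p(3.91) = -0.33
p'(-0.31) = -12.77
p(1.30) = 2.75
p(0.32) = 4.65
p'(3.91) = 0.26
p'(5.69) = 0.05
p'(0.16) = -48.46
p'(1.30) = 1.81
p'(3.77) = 0.31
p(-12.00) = -0.01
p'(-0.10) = -124.72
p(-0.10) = -11.90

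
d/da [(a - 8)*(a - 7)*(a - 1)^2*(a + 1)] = 5*a^4 - 64*a^3 + 210*a^2 - 80*a - 71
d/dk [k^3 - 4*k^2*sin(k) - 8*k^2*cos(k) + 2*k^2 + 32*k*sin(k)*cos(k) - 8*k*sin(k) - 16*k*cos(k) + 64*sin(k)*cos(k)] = 8*k^2*sin(k) - 4*k^2*cos(k) + 3*k^2 + 8*k*sin(k) - 24*k*cos(k) + 32*k*cos(2*k) + 4*k - 8*sin(k) + 16*sin(2*k) - 16*cos(k) + 64*cos(2*k)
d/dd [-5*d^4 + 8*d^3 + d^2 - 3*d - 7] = -20*d^3 + 24*d^2 + 2*d - 3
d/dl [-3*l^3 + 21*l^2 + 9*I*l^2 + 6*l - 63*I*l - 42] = -9*l^2 + l*(42 + 18*I) + 6 - 63*I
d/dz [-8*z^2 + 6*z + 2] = 6 - 16*z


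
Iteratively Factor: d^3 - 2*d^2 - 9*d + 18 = (d + 3)*(d^2 - 5*d + 6) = (d - 3)*(d + 3)*(d - 2)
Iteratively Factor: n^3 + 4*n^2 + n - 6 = (n + 3)*(n^2 + n - 2) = (n - 1)*(n + 3)*(n + 2)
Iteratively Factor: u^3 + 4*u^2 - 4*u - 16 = (u + 4)*(u^2 - 4) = (u - 2)*(u + 4)*(u + 2)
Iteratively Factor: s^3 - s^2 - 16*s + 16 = (s - 4)*(s^2 + 3*s - 4) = (s - 4)*(s + 4)*(s - 1)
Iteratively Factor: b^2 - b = (b)*(b - 1)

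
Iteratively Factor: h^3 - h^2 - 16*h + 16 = (h + 4)*(h^2 - 5*h + 4) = (h - 4)*(h + 4)*(h - 1)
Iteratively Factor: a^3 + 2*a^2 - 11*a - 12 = (a + 4)*(a^2 - 2*a - 3) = (a - 3)*(a + 4)*(a + 1)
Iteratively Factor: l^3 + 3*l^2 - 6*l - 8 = (l - 2)*(l^2 + 5*l + 4) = (l - 2)*(l + 4)*(l + 1)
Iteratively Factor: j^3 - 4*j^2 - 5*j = (j - 5)*(j^2 + j) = j*(j - 5)*(j + 1)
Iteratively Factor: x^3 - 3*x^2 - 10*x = (x + 2)*(x^2 - 5*x) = (x - 5)*(x + 2)*(x)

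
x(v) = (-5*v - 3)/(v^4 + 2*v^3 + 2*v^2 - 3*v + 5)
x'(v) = (-5*v - 3)*(-4*v^3 - 6*v^2 - 4*v + 3)/(v^4 + 2*v^3 + 2*v^2 - 3*v + 5)^2 - 5/(v^4 + 2*v^3 + 2*v^2 - 3*v + 5)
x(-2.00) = 0.37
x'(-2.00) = 0.11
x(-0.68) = 0.05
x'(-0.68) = -0.63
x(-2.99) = 0.20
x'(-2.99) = 0.15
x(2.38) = -0.22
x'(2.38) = 0.23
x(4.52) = -0.04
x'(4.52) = 0.02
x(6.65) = -0.01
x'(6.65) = 0.01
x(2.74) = -0.15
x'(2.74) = 0.14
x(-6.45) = 0.02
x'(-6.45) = 0.01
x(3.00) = -0.12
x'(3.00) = 0.11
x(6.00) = -0.02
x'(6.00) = 0.01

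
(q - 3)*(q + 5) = q^2 + 2*q - 15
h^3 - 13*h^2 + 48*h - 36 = (h - 6)^2*(h - 1)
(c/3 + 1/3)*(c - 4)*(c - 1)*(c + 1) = c^4/3 - c^3 - 5*c^2/3 + c + 4/3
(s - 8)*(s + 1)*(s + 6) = s^3 - s^2 - 50*s - 48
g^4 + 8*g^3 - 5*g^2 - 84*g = g*(g - 3)*(g + 4)*(g + 7)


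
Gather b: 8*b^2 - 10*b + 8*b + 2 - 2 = 8*b^2 - 2*b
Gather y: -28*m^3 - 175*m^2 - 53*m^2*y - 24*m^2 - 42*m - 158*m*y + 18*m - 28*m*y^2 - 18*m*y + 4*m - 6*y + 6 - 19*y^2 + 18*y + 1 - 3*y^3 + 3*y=-28*m^3 - 199*m^2 - 20*m - 3*y^3 + y^2*(-28*m - 19) + y*(-53*m^2 - 176*m + 15) + 7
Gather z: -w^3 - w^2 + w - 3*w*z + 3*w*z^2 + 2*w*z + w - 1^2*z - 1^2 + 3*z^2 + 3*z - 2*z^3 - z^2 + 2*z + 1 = -w^3 - w^2 + 2*w - 2*z^3 + z^2*(3*w + 2) + z*(4 - w)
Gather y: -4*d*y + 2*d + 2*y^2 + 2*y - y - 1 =2*d + 2*y^2 + y*(1 - 4*d) - 1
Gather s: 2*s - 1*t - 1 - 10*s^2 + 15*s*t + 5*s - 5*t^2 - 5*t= -10*s^2 + s*(15*t + 7) - 5*t^2 - 6*t - 1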